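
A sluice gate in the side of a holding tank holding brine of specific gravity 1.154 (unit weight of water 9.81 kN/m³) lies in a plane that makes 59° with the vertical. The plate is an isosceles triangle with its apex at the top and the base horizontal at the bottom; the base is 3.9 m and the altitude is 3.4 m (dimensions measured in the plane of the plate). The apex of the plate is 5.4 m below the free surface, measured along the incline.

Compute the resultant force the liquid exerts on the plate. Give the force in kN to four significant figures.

γ = 1.154 × 9.81 = 11.32074 kN/m³.
The plate makes 59° with the vertical, i.e. θ = 90° − 59° = 31° to the horizontal. Measuring y along the incline from the free-surface line, vertical depth h = y·sinθ with sinθ = 0.515038.
With the apex up, the centroid sits 2h/3 = 2 × 3.4/3 = 2.26667 m below the apex, so y_c = 5.4 + 2.26667 = 7.66667 m and h_c = 7.66667 × 0.515038 = 3.94863 m.
A = ½ × 3.9 × 3.4 = 6.63 m².
Resultant F = γ·h_c·A = 11.32074 × 3.94863 × 6.63 = 296.37 kN.

F ≈ 296.4 kN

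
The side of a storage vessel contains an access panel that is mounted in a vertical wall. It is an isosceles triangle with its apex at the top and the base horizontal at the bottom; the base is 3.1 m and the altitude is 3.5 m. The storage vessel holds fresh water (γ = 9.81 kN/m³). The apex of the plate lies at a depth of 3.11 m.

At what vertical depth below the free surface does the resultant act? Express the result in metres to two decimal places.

γ = 9.81 kN/m³.
With the apex up, the centroid sits 2h/3 = 2 × 3.5/3 = 2.33333 m below the apex, so the centroid depth is h_c = 3.11 + 2.33333 = 5.44333 m.
A = ½ × 3.1 × 3.5 = 5.425 m².
Resultant F = γ·h_c·A = 9.81 × 5.44333 × 5.425 = 289.69 kN.
I_c = b·h³/36 = 3.1 × 3.5³/36 = 3.69201 m⁴.
Centre of pressure: y_p = y_c + I_c/(y_c·A) = 5.44333 + 3.69201/(5.44333 × 5.425) = 5.44333 + 0.125025 = 5.56835 m along the plane.

h_p = 5.57 m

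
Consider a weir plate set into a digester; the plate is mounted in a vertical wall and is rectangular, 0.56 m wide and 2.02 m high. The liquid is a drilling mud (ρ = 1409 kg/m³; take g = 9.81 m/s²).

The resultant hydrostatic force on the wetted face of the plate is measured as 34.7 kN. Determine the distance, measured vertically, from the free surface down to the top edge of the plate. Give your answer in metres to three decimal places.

d_top ≈ 1.209 m

γ = ρg = 1409 × 9.81 / 1000 = 13.82229 kN/m³.
A = 0.56 × 2.02 = 1.1312 m².
From F = γ·h_c·A, the centroid depth is h_c = 34.7/(13.82229 × 1.1312) = 2.21927 m.
The centroid lies 2.02/2 = 1.01 m below the top edge, so the top edge sits at h_top = 2.21927 − 1.01 = 1.20927 m below the surface.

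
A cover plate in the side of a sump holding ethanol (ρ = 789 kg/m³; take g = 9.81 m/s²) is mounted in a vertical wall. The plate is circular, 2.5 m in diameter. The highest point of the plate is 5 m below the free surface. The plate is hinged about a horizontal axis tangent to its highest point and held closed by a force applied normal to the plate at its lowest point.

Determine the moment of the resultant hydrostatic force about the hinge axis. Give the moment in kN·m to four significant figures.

M ≈ 311.7 kN·m

γ = ρg = 789 × 9.81 / 1000 = 7.74009 kN/m³.
The centroid is at the centre, 1.25 m below the top of the plate, so the centroid depth is h_c = 5 + 1.25 = 6.25 m.
A = π(1.25)² = 4.90874 m².
Resultant F = γ·h_c·A = 7.74009 × 6.25 × 4.90874 = 237.463 kN.
I_c = πr⁴/4 = π × 1.25⁴/4 = 1.91748 m⁴.
Centre of pressure: y_p = y_c + I_c/(y_c·A) = 6.25 + 1.91748/(6.25 × 4.90874) = 6.25 + 0.0625001 = 6.3125 m along the plane.
The resultant acts 1.25 + 0.0625001 = 1.3125 m (along the plate) below the hinge at the top edge, so the moment about the hinge is M = F × 1.3125 = 237.463 × 1.3125 = 311.67 kN·m.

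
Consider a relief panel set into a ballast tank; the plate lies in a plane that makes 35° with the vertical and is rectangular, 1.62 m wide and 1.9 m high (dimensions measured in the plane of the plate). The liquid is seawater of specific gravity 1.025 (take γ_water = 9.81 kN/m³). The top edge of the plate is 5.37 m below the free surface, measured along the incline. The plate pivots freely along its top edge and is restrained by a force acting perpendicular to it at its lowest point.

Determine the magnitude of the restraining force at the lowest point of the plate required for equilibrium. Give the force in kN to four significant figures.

γ = 1.025 × 9.81 = 10.05525 kN/m³.
The plate makes 35° with the vertical, i.e. θ = 90° − 35° = 55° to the horizontal. Measuring y along the incline from the free-surface line, vertical depth h = y·sinθ with sinθ = 0.819152.
The centroid lies 1.9/2 = 0.95 m below the top edge, so y_c = 5.37 + 0.95 = 6.32 m and h_c = 6.32 × 0.819152 = 5.17704 m.
A = 1.62 × 1.9 = 3.078 m².
Resultant F = γ·h_c·A = 10.05525 × 5.17704 × 3.078 = 160.23 kN.
I_c = b·h³/12 = 1.62 × 1.9³/12 = 0.925965 m⁴.
Centre of pressure: y_p = y_c + I_c/(y_c·A) = 6.32 + 0.925965/(6.32 × 3.078) = 6.32 + 0.0476002 = 6.3676 m along the plane.
The resultant acts 0.95 + 0.0476002 = 0.9976 m (along the plate) below the hinge at the top edge, so the moment about the hinge is M = F × 0.9976 = 160.23 × 0.9976 = 159.845 kN·m.
A normal force at the bottom, 1.9 m from the hinge, must supply this moment: P = 159.845/1.9 = 84.1289 kN.

P ≈ 84.13 kN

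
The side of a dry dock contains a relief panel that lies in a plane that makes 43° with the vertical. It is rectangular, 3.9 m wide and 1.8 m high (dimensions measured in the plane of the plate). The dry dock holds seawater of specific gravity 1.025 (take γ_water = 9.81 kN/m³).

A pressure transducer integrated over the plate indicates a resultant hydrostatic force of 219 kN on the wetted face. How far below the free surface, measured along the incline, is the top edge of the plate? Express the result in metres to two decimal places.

γ = 1.025 × 9.81 = 10.05525 kN/m³.
A = 3.9 × 1.8 = 7.02 m².
From F = γ·h_c·A, the centroid depth is h_c = 219/(10.05525 × 7.02) = 3.10252 m.
The plate makes 43° with the vertical, i.e. θ = 90° − 43° = 47° to the horizontal. Measuring y along the incline from the free-surface line, vertical depth h = y·sinθ with sinθ = 0.731354.
Along the incline, y_c = h_c/sinθ = 3.10252/0.731354 = 4.24216 m.
The centroid lies 1.8/2 = 0.9 m below the top edge, so the top edge sits at y_top = 4.24216 − 0.9 = 3.34216 m along the incline.

y_top ≈ 3.34 m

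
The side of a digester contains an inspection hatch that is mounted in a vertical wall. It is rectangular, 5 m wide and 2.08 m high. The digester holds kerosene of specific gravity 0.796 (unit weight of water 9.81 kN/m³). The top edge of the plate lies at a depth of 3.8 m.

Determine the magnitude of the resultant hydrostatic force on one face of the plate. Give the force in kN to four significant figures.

γ = 0.796 × 9.81 = 7.80876 kN/m³.
The centroid lies 2.08/2 = 1.04 m below the top edge, so the centroid depth is h_c = 3.8 + 1.04 = 4.84 m.
A = 5 × 2.08 = 10.4 m².
Resultant F = γ·h_c·A = 7.80876 × 4.84 × 10.4 = 393.062 kN.

F ≈ 393.1 kN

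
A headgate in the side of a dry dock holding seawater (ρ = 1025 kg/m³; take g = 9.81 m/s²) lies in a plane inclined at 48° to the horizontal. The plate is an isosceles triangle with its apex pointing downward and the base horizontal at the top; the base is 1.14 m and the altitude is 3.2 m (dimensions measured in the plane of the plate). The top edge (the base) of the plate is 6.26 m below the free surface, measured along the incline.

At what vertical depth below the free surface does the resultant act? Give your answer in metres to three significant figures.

h_p = 5.50 m

γ = ρg = 1025 × 9.81 / 1000 = 10.05525 kN/m³.
Let θ = 48° be the plate's angle to the horizontal; measure y along the incline from where the plane meets the free surface. Vertical depth h = y·sinθ with sinθ = 0.743145.
With the apex down, the centroid sits h/3 = 3.2/3 = 1.06667 m below the base (the top edge), so y_c = 6.26 + 1.06667 = 7.32667 m and h_c = 7.32667 × 0.743145 = 5.44478 m.
A = ½ × 1.14 × 3.2 = 1.824 m².
Resultant F = γ·h_c·A = 10.05525 × 5.44478 × 1.824 = 99.8615 kN.
I_c = b·h³/36 = 1.14 × 3.2³/36 = 1.03765 m⁴.
Centre of pressure: y_p = y_c + I_c/(y_c·A) = 7.32667 + 1.03765/(7.32667 × 1.824) = 7.32667 + 0.0776461 = 7.40432 m along the plane.
Vertically, h_p = y_p·sinθ = 7.40432 × 0.743145 = 5.50248 m.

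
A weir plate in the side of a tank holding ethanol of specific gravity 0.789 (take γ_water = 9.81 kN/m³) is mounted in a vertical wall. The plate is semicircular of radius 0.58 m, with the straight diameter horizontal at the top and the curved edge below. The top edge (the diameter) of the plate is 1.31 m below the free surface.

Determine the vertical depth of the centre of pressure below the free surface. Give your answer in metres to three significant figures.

h_p = 1.57 m

γ = 0.789 × 9.81 = 7.74009 kN/m³.
The centroid of a semicircle lies 4r/(3π) = 0.24616 m from the diameter, here below the top edge, so the centroid depth is h_c = 1.31 + 0.24616 = 1.55616 m.
A = πr²/2 = π × 0.58²/2 = 0.528416 m².
Resultant F = γ·h_c·A = 7.74009 × 1.55616 × 0.528416 = 6.36467 kN.
I_c = (π/8 − 8/(9π))·r⁴ = 0.109757 × 0.58⁴ = 0.0124206 m⁴.
Centre of pressure: y_p = y_c + I_c/(y_c·A) = 1.55616 + 0.0124206/(1.55616 × 0.528416) = 1.55616 + 0.0151047 = 1.57126 m along the plane.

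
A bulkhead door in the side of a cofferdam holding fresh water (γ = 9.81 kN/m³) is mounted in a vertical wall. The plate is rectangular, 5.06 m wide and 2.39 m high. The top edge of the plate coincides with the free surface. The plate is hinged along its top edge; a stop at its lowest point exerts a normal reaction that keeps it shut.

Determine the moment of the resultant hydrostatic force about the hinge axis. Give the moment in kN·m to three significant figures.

γ = 9.81 kN/m³.
The centroid lies 2.39/2 = 1.195 m below the top edge, so the centroid depth is h_c = 1.195 m.
A = 5.06 × 2.39 = 12.0934 m².
Resultant F = γ·h_c·A = 9.81 × 1.195 × 12.0934 = 141.77 kN.
I_c = b·h³/12 = 5.06 × 2.39³/12 = 5.75656 m⁴.
Centre of pressure: y_p = y_c + I_c/(y_c·A) = 1.195 + 5.75656/(1.195 × 12.0934) = 1.195 + 0.398333 = 1.59333 m along the plane.
The resultant acts 1.195 + 0.398333 = 1.59333 m (along the plate) below the hinge at the top edge, so the moment about the hinge is M = F × 1.59333 = 141.77 × 1.59333 = 225.886 kN·m.

M ≈ 226 kN·m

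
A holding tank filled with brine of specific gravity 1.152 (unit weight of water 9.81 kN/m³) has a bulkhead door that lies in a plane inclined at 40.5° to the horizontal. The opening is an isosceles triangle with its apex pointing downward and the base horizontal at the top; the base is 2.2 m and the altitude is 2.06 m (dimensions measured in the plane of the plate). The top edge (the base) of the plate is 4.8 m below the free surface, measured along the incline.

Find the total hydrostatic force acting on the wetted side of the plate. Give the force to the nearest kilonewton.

γ = 1.152 × 9.81 = 11.30112 kN/m³.
Let θ = 40.5° be the plate's angle to the horizontal; measure y along the incline from where the plane meets the free surface. Vertical depth h = y·sinθ with sinθ = 0.649448.
With the apex down, the centroid sits h/3 = 2.06/3 = 0.686667 m below the base (the top edge), so y_c = 4.8 + 0.686667 = 5.48667 m and h_c = 5.48667 × 0.649448 = 3.56331 m.
A = ½ × 2.2 × 2.06 = 2.266 m².
Resultant F = γ·h_c·A = 11.30112 × 3.56331 × 2.266 = 91.2504 kN.

F ≈ 91 kN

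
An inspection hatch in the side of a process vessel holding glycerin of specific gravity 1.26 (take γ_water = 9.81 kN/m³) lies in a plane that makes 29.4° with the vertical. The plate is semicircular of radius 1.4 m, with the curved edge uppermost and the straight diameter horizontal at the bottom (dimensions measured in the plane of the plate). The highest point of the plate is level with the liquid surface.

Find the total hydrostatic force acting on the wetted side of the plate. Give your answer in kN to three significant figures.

γ = 1.26 × 9.81 = 12.3606 kN/m³.
The plate makes 29.4° with the vertical, i.e. θ = 90° − 29.4° = 60.6° to the horizontal. Measuring y along the incline from the free-surface line, vertical depth h = y·sinθ with sinθ = 0.871214.
The centroid lies 4r/(3π) = 0.594178 m above the diameter, so r − 4r/(3π) = 1.4 − 0.594178 = 0.805822 m below the topmost point, so y_c = 0.805822 m and h_c = 0.805822 × 0.871214 = 0.702043 m.
A = πr²/2 = π × 1.4²/2 = 3.07876 m².
Resultant F = γ·h_c·A = 12.3606 × 0.702043 × 3.07876 = 26.7165 kN.

F ≈ 26.7 kN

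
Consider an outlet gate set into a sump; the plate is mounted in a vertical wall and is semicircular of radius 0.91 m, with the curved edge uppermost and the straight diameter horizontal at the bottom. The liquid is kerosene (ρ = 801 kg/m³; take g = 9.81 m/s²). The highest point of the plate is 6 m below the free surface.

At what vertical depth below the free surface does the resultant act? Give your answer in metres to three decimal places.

h_p = 6.533 m

γ = ρg = 801 × 9.81 / 1000 = 7.85781 kN/m³.
The centroid lies 4r/(3π) = 0.386216 m above the diameter, so r − 4r/(3π) = 0.91 − 0.386216 = 0.523784 m below the topmost point, so the centroid depth is h_c = 6 + 0.523784 = 6.52378 m.
A = πr²/2 = π × 0.91²/2 = 1.30078 m².
Resultant F = γ·h_c·A = 7.85781 × 6.52378 × 1.30078 = 66.6814 kN.
I_c = (π/8 − 8/(9π))·r⁴ = 0.109757 × 0.91⁴ = 0.0752658 m⁴.
Centre of pressure: y_p = y_c + I_c/(y_c·A) = 6.52378 + 0.0752658/(6.52378 × 1.30078) = 6.52378 + 0.00886941 = 6.53265 m along the plane.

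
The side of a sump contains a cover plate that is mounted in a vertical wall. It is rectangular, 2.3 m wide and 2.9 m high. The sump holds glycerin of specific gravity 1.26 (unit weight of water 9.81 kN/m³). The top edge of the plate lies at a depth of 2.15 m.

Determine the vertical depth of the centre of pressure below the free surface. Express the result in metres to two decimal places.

h_p = 3.79 m

γ = 1.26 × 9.81 = 12.3606 kN/m³.
The centroid lies 2.9/2 = 1.45 m below the top edge, so the centroid depth is h_c = 2.15 + 1.45 = 3.6 m.
A = 2.3 × 2.9 = 6.67 m².
Resultant F = γ·h_c·A = 12.3606 × 3.6 × 6.67 = 296.803 kN.
I_c = b·h³/12 = 2.3 × 2.9³/12 = 4.67456 m⁴.
Centre of pressure: y_p = y_c + I_c/(y_c·A) = 3.6 + 4.67456/(3.6 × 6.67) = 3.6 + 0.194676 = 3.79468 m along the plane.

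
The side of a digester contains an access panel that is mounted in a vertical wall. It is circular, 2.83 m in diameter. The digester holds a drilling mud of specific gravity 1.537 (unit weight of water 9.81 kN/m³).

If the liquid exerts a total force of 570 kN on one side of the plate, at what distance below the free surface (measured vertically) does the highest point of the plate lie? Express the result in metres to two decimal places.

γ = 1.537 × 9.81 = 15.07797 kN/m³.
A = π(1.415)² = 6.29018 m².
From F = γ·h_c·A, the centroid depth is h_c = 570/(15.07797 × 6.29018) = 6.00992 m.
The centroid is at the centre, 1.415 m below the top of the plate, so the highest point sits at h_top = 6.00992 − 1.415 = 4.59492 m below the surface.

d_top ≈ 4.59 m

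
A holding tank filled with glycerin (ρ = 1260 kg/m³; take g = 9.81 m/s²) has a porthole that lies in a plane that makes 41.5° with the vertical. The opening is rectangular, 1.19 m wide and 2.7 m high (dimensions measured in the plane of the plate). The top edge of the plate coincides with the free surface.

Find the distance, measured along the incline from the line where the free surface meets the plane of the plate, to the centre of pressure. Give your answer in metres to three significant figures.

y_p = 1.80 m

γ = ρg = 1260 × 9.81 / 1000 = 12.3606 kN/m³.
The plate makes 41.5° with the vertical, i.e. θ = 90° − 41.5° = 48.5° to the horizontal. Measuring y along the incline from the free-surface line, vertical depth h = y·sinθ with sinθ = 0.748956.
The centroid lies 2.7/2 = 1.35 m below the top edge, so y_c = 1.35 m and h_c = 1.35 × 0.748956 = 1.01109 m.
A = 1.19 × 2.7 = 3.213 m².
Resultant F = γ·h_c·A = 12.3606 × 1.01109 × 3.213 = 40.155 kN.
I_c = b·h³/12 = 1.19 × 2.7³/12 = 1.9519 m⁴.
Centre of pressure: y_p = y_c + I_c/(y_c·A) = 1.35 + 1.9519/(1.35 × 3.213) = 1.35 + 0.450001 = 1.8 m along the plane.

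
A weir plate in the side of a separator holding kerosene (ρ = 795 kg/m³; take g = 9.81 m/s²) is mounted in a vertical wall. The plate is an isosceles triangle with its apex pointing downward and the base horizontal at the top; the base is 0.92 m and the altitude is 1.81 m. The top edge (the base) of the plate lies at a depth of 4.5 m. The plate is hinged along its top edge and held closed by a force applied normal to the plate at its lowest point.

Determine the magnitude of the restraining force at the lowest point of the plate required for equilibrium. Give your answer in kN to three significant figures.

P ≈ 11.7 kN

γ = ρg = 795 × 9.81 / 1000 = 7.79895 kN/m³.
With the apex down, the centroid sits h/3 = 1.81/3 = 0.603333 m below the base (the top edge), so the centroid depth is h_c = 4.5 + 0.603333 = 5.10333 m.
A = ½ × 0.92 × 1.81 = 0.8326 m².
Resultant F = γ·h_c·A = 7.79895 × 5.10333 × 0.8326 = 33.138 kN.
I_c = b·h³/36 = 0.92 × 1.81³/36 = 0.151538 m⁴.
Centre of pressure: y_p = y_c + I_c/(y_c·A) = 5.10333 + 0.151538/(5.10333 × 0.8326) = 5.10333 + 0.0356641 = 5.13899 m along the plane.
The resultant acts 0.603333 + 0.0356641 = 0.638997 m (along the plate) below the hinge at the top edge, so the moment about the hinge is M = F × 0.638997 = 33.138 × 0.638997 = 21.1751 kN·m.
A normal force at the bottom, 1.81 m from the hinge, must supply this moment: P = 21.1751/1.81 = 11.699 kN.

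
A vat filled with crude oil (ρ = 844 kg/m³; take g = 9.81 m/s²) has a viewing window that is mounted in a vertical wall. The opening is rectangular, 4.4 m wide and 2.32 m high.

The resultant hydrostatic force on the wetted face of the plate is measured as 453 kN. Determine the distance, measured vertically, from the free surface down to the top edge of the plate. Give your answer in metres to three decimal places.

d_top ≈ 4.200 m

γ = ρg = 844 × 9.81 / 1000 = 8.27964 kN/m³.
A = 4.4 × 2.32 = 10.208 m².
From F = γ·h_c·A, the centroid depth is h_c = 453/(8.27964 × 10.208) = 5.35977 m.
The centroid lies 2.32/2 = 1.16 m below the top edge, so the top edge sits at h_top = 5.35977 − 1.16 = 4.19977 m below the surface.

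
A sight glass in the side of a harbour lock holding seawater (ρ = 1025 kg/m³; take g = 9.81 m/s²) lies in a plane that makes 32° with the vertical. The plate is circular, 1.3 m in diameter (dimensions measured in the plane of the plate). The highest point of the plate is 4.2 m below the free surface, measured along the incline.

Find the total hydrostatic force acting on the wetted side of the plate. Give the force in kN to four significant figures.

γ = ρg = 1025 × 9.81 / 1000 = 10.05525 kN/m³.
The plate makes 32° with the vertical, i.e. θ = 90° − 32° = 58° to the horizontal. Measuring y along the incline from the free-surface line, vertical depth h = y·sinθ with sinθ = 0.848048.
The centroid is at the centre, 0.65 m below the top of the plate, so y_c = 4.2 + 0.65 = 4.85 m and h_c = 4.85 × 0.848048 = 4.11303 m.
A = π(0.65)² = 1.32732 m².
Resultant F = γ·h_c·A = 10.05525 × 4.11303 × 1.32732 = 54.8947 kN.

F ≈ 54.89 kN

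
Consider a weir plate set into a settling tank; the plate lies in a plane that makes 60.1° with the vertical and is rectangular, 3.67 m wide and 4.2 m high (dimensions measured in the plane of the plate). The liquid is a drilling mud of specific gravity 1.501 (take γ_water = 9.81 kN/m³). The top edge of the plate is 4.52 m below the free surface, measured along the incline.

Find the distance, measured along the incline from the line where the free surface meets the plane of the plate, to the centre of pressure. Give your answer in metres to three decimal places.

y_p = 6.842 m

γ = 1.501 × 9.81 = 14.72481 kN/m³.
The plate makes 60.1° with the vertical, i.e. θ = 90° − 60.1° = 29.9° to the horizontal. Measuring y along the incline from the free-surface line, vertical depth h = y·sinθ with sinθ = 0.498488.
The centroid lies 4.2/2 = 2.1 m below the top edge, so y_c = 4.52 + 2.1 = 6.62 m and h_c = 6.62 × 0.498488 = 3.29999 m.
A = 3.67 × 4.2 = 15.414 m².
Resultant F = γ·h_c·A = 14.72481 × 3.29999 × 15.414 = 748.993 kN.
I_c = b·h³/12 = 3.67 × 4.2³/12 = 22.6586 m⁴.
Centre of pressure: y_p = y_c + I_c/(y_c·A) = 6.62 + 22.6586/(6.62 × 15.414) = 6.62 + 0.222055 = 6.84206 m along the plane.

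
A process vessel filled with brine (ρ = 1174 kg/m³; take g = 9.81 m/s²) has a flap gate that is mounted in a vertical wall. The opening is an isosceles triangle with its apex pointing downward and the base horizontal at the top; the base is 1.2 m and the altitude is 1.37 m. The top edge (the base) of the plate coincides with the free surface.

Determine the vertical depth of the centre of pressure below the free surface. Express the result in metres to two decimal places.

h_p = 0.69 m

γ = ρg = 1174 × 9.81 / 1000 = 11.51694 kN/m³.
With the apex down, the centroid sits h/3 = 1.37/3 = 0.456667 m below the base (the top edge), so the centroid depth is h_c = 0.456667 m.
A = ½ × 1.2 × 1.37 = 0.822 m².
Resultant F = γ·h_c·A = 11.51694 × 0.456667 × 0.822 = 4.32323 kN.
I_c = b·h³/36 = 1.2 × 1.37³/36 = 0.0857118 m⁴.
Centre of pressure: y_p = y_c + I_c/(y_c·A) = 0.456667 + 0.0857118/(0.456667 × 0.822) = 0.456667 + 0.228333 = 0.685 m along the plane.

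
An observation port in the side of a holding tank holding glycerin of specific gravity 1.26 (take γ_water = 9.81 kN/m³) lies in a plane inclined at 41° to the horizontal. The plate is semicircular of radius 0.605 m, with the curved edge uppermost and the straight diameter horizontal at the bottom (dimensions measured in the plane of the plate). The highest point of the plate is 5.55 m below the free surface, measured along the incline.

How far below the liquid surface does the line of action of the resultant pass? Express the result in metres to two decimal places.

γ = 1.26 × 9.81 = 12.3606 kN/m³.
Let θ = 41° be the plate's angle to the horizontal; measure y along the incline from where the plane meets the free surface. Vertical depth h = y·sinθ with sinθ = 0.656059.
The centroid lies 4r/(3π) = 0.25677 m above the diameter, so r − 4r/(3π) = 0.605 − 0.25677 = 0.34823 m below the topmost point, so y_c = 5.55 + 0.34823 = 5.89823 m and h_c = 5.89823 × 0.656059 = 3.86959 m.
A = πr²/2 = π × 0.605²/2 = 0.574951 m².
Resultant F = γ·h_c·A = 12.3606 × 3.86959 × 0.574951 = 27.5002 kN.
I_c = (π/8 − 8/(9π))·r⁴ = 0.109757 × 0.605⁴ = 0.0147046 m⁴.
Centre of pressure: y_p = y_c + I_c/(y_c·A) = 5.89823 + 0.0147046/(5.89823 × 0.574951) = 5.89823 + 0.00433611 = 5.90257 m along the plane.
Vertically, h_p = y_p·sinθ = 5.90257 × 0.656059 = 3.87243 m.

h_p = 3.87 m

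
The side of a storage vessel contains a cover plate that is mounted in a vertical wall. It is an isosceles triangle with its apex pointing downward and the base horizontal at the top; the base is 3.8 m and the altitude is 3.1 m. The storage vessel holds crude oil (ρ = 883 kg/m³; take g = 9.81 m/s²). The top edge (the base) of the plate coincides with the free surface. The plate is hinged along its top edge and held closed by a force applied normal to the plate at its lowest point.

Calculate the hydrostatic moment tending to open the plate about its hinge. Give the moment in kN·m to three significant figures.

γ = ρg = 883 × 9.81 / 1000 = 8.66223 kN/m³.
With the apex down, the centroid sits h/3 = 3.1/3 = 1.03333 m below the base (the top edge), so the centroid depth is h_c = 1.03333 m.
A = ½ × 3.8 × 3.1 = 5.89 m².
Resultant F = γ·h_c·A = 8.66223 × 1.03333 × 5.89 = 52.721 kN.
I_c = b·h³/36 = 3.8 × 3.1³/36 = 3.14461 m⁴.
Centre of pressure: y_p = y_c + I_c/(y_c·A) = 1.03333 + 3.14461/(1.03333 × 5.89) = 1.03333 + 0.516669 = 1.55 m along the plane.
The resultant acts 1.03333 + 0.516669 = 1.55 m (along the plate) below the hinge at the top edge, so the moment about the hinge is M = F × 1.55 = 52.721 × 1.55 = 81.7176 kN·m.

M ≈ 81.7 kN·m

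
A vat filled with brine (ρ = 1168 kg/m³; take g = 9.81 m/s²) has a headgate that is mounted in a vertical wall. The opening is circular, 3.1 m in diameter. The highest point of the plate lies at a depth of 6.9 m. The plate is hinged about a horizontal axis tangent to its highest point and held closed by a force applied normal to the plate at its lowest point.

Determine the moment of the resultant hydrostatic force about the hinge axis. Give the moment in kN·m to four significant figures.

M ≈ 1185 kN·m

γ = ρg = 1168 × 9.81 / 1000 = 11.45808 kN/m³.
The centroid is at the centre, 1.55 m below the top of the plate, so the centroid depth is h_c = 6.9 + 1.55 = 8.45 m.
A = π(1.55)² = 7.54768 m².
Resultant F = γ·h_c·A = 11.45808 × 8.45 × 7.54768 = 730.772 kN.
I_c = πr⁴/4 = π × 1.55⁴/4 = 4.53332 m⁴.
Centre of pressure: y_p = y_c + I_c/(y_c·A) = 8.45 + 4.53332/(8.45 × 7.54768) = 8.45 + 0.0710798 = 8.52108 m along the plane.
The resultant acts 1.55 + 0.0710798 = 1.62108 m (along the plate) below the hinge at the top edge, so the moment about the hinge is M = F × 1.62108 = 730.772 × 1.62108 = 1184.64 kN·m.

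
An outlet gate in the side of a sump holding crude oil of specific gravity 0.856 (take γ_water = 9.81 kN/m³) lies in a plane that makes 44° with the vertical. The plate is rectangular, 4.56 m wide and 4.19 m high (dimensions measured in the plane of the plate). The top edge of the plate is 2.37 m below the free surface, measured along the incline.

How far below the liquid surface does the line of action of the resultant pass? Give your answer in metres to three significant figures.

γ = 0.856 × 9.81 = 8.39736 kN/m³.
The plate makes 44° with the vertical, i.e. θ = 90° − 44° = 46° to the horizontal. Measuring y along the incline from the free-surface line, vertical depth h = y·sinθ with sinθ = 0.719340.
The centroid lies 4.19/2 = 2.095 m below the top edge, so y_c = 2.37 + 2.095 = 4.465 m and h_c = 4.465 × 0.719340 = 3.21185 m.
A = 4.56 × 4.19 = 19.1064 m².
Resultant F = γ·h_c·A = 8.39736 × 3.21185 × 19.1064 = 515.32 kN.
I_c = b·h³/12 = 4.56 × 4.19³/12 = 27.9528 m⁴.
Centre of pressure: y_p = y_c + I_c/(y_c·A) = 4.465 + 27.9528/(4.465 × 19.1064) = 4.465 + 0.327661 = 4.79266 m along the plane.
Vertically, h_p = y_p·sinθ = 4.79266 × 0.719340 = 3.44755 m.

h_p = 3.45 m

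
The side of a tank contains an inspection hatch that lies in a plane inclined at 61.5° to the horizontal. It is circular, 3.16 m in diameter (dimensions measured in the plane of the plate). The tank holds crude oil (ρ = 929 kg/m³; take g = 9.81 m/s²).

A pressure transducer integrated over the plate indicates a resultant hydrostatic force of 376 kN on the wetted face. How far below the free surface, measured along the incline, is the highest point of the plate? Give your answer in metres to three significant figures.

y_top ≈ 4.41 m

γ = ρg = 929 × 9.81 / 1000 = 9.11349 kN/m³.
A = π(1.58)² = 7.84267 m².
From F = γ·h_c·A, the centroid depth is h_c = 376/(9.11349 × 7.84267) = 5.26065 m.
Let θ = 61.5° be the plate's angle to the horizontal; measure y along the incline from where the plane meets the free surface. Vertical depth h = y·sinθ with sinθ = 0.878817.
Along the incline, y_c = h_c/sinθ = 5.26065/0.878817 = 5.98606 m.
The centroid is at the centre, 1.58 m below the top of the plate, so the highest point sits at y_top = 5.98606 − 1.58 = 4.40606 m along the incline.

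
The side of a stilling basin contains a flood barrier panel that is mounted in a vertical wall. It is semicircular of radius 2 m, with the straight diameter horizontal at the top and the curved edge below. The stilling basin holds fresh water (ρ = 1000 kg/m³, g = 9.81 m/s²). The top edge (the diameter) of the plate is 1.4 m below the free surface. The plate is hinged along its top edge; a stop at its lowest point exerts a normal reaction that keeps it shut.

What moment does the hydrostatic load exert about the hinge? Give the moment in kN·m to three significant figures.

M ≈ 135 kN·m

γ = ρg = 1000 × 9.81 = 9810 N/m³ = 9.81 kN/m³.
The centroid of a semicircle lies 4r/(3π) = 0.848826 m from the diameter, here below the top edge, so the centroid depth is h_c = 1.4 + 0.848826 = 2.24883 m.
A = πr²/2 = π × 2²/2 = 6.28319 m².
Resultant F = γ·h_c·A = 9.81 × 2.24883 × 6.28319 = 138.614 kN.
I_c = (π/8 − 8/(9π))·r⁴ = 0.109757 × 2⁴ = 1.75611 m⁴.
Centre of pressure: y_p = y_c + I_c/(y_c·A) = 2.24883 + 1.75611/(2.24883 × 6.28319) = 2.24883 + 0.124284 = 2.37311 m along the plane.
The resultant acts 0.848826 + 0.124284 = 0.97311 m (along the plate) below the hinge at the top edge, so the moment about the hinge is M = F × 0.97311 = 138.614 × 0.97311 = 134.887 kN·m.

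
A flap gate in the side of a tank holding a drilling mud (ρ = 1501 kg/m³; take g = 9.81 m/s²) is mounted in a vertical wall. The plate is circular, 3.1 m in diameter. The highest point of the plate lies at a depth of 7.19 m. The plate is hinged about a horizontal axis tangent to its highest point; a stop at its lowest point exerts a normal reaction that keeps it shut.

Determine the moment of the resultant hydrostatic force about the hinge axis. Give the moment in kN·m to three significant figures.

γ = ρg = 1501 × 9.81 / 1000 = 14.72481 kN/m³.
The centroid is at the centre, 1.55 m below the top of the plate, so the centroid depth is h_c = 7.19 + 1.55 = 8.74 m.
A = π(1.55)² = 7.54768 m².
Resultant F = γ·h_c·A = 14.72481 × 8.74 × 7.54768 = 971.347 kN.
I_c = πr⁴/4 = π × 1.55⁴/4 = 4.53332 m⁴.
Centre of pressure: y_p = y_c + I_c/(y_c·A) = 8.74 + 4.53332/(8.74 × 7.54768) = 8.74 + 0.0687213 = 8.80872 m along the plane.
The resultant acts 1.55 + 0.0687213 = 1.61872 m (along the plate) below the hinge at the top edge, so the moment about the hinge is M = F × 1.61872 = 971.347 × 1.61872 = 1572.34 kN·m.

M ≈ 1570 kN·m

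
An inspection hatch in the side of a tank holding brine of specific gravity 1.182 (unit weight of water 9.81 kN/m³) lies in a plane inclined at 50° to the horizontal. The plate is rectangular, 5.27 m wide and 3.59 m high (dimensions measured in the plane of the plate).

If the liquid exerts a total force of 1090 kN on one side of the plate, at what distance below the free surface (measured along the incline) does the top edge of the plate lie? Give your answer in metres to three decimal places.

y_top ≈ 4.691 m

γ = 1.182 × 9.81 = 11.59542 kN/m³.
A = 5.27 × 3.59 = 18.9193 m².
From F = γ·h_c·A, the centroid depth is h_c = 1090/(11.59542 × 18.9193) = 4.96861 m.
Let θ = 50° be the plate's angle to the horizontal; measure y along the incline from where the plane meets the free surface. Vertical depth h = y·sinθ with sinθ = 0.766044.
Along the incline, y_c = h_c/sinθ = 4.96861/0.766044 = 6.48606 m.
The centroid lies 3.59/2 = 1.795 m below the top edge, so the top edge sits at y_top = 6.48606 − 1.795 = 4.69106 m along the incline.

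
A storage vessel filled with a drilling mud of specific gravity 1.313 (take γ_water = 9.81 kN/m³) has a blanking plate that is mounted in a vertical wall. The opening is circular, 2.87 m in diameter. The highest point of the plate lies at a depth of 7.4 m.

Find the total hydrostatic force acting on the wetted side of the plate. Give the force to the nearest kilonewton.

F ≈ 736 kN

γ = 1.313 × 9.81 = 12.88053 kN/m³.
The centroid is at the centre, 1.435 m below the top of the plate, so the centroid depth is h_c = 7.4 + 1.435 = 8.835 m.
A = π(1.435)² = 6.46925 m².
Resultant F = γ·h_c·A = 12.88053 × 8.835 × 6.46925 = 736.197 kN.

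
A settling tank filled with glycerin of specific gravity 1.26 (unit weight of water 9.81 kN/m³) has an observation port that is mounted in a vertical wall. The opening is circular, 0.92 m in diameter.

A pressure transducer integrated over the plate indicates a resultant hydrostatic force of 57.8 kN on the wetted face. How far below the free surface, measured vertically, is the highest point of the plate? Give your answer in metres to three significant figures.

d_top ≈ 6.57 m

γ = 1.26 × 9.81 = 12.3606 kN/m³.
A = π(0.46)² = 0.664761 m².
From F = γ·h_c·A, the centroid depth is h_c = 57.8/(12.3606 × 0.664761) = 7.03433 m.
The centroid is at the centre, 0.46 m below the top of the plate, so the highest point sits at h_top = 7.03433 − 0.46 = 6.57433 m below the surface.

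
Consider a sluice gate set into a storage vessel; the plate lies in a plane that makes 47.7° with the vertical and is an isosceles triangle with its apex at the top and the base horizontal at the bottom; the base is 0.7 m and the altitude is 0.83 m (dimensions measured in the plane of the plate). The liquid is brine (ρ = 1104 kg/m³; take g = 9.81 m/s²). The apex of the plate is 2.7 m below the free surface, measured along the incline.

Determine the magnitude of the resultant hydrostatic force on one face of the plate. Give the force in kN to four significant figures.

F ≈ 6.889 kN

γ = ρg = 1104 × 9.81 / 1000 = 10.83024 kN/m³.
The plate makes 47.7° with the vertical, i.e. θ = 90° − 47.7° = 42.3° to the horizontal. Measuring y along the incline from the free-surface line, vertical depth h = y·sinθ with sinθ = 0.673013.
With the apex up, the centroid sits 2h/3 = 2 × 0.83/3 = 0.553333 m below the apex, so y_c = 2.7 + 0.553333 = 3.25333 m and h_c = 3.25333 × 0.673013 = 2.18953 m.
A = ½ × 0.7 × 0.83 = 0.2905 m².
Resultant F = γ·h_c·A = 10.83024 × 2.18953 × 0.2905 = 6.88867 kN.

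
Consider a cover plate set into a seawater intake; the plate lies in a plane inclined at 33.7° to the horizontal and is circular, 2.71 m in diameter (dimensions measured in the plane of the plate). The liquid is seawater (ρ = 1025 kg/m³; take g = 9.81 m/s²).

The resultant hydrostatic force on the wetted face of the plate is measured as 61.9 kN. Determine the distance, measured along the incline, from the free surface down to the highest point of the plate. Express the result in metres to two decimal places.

y_top ≈ 0.57 m

γ = ρg = 1025 × 9.81 / 1000 = 10.05525 kN/m³.
A = π(1.355)² = 5.76804 m².
From F = γ·h_c·A, the centroid depth is h_c = 61.9/(10.05525 × 5.76804) = 1.06726 m.
Let θ = 33.7° be the plate's angle to the horizontal; measure y along the incline from where the plane meets the free surface. Vertical depth h = y·sinθ with sinθ = 0.554844.
Along the incline, y_c = h_c/sinθ = 1.06726/0.554844 = 1.92353 m.
The centroid is at the centre, 1.355 m below the top of the plate, so the highest point sits at y_top = 1.92353 − 1.355 = 0.56853 m along the incline.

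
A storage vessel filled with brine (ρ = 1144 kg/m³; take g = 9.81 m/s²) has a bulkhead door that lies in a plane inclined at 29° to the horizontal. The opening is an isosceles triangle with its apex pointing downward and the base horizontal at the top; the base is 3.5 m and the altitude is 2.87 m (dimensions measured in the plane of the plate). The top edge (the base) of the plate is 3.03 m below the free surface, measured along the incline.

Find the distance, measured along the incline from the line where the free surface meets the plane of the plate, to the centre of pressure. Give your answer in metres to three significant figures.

y_p = 4.10 m

γ = ρg = 1144 × 9.81 / 1000 = 11.22264 kN/m³.
Let θ = 29° be the plate's angle to the horizontal; measure y along the incline from where the plane meets the free surface. Vertical depth h = y·sinθ with sinθ = 0.484810.
With the apex down, the centroid sits h/3 = 2.87/3 = 0.956667 m below the base (the top edge), so y_c = 3.03 + 0.956667 = 3.98667 m and h_c = 3.98667 × 0.484810 = 1.93278 m.
A = ½ × 3.5 × 2.87 = 5.0225 m².
Resultant F = γ·h_c·A = 11.22264 × 1.93278 × 5.0225 = 108.943 kN.
I_c = b·h³/36 = 3.5 × 2.87³/36 = 2.29832 m⁴.
Centre of pressure: y_p = y_c + I_c/(y_c·A) = 3.98667 + 2.29832/(3.98667 × 5.0225) = 3.98667 + 0.114784 = 4.10145 m along the plane.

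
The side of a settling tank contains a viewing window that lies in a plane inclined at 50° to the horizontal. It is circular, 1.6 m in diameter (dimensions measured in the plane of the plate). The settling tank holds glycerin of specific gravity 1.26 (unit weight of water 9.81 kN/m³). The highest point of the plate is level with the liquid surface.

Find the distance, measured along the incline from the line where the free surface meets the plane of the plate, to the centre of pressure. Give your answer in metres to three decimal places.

γ = 1.26 × 9.81 = 12.3606 kN/m³.
Let θ = 50° be the plate's angle to the horizontal; measure y along the incline from where the plane meets the free surface. Vertical depth h = y·sinθ with sinθ = 0.766044.
The centroid is at the centre, 0.8 m below the top of the plate, so y_c = 0.8 m and h_c = 0.8 × 0.766044 = 0.612835 m.
A = π(0.8)² = 2.01062 m².
Resultant F = γ·h_c·A = 12.3606 × 0.612835 × 2.01062 = 15.2305 kN.
I_c = πr⁴/4 = π × 0.8⁴/4 = 0.321699 m⁴.
Centre of pressure: y_p = y_c + I_c/(y_c·A) = 0.8 + 0.321699/(0.8 × 2.01062) = 0.8 + 0.2 = 1 m along the plane.

y_p = 1.000 m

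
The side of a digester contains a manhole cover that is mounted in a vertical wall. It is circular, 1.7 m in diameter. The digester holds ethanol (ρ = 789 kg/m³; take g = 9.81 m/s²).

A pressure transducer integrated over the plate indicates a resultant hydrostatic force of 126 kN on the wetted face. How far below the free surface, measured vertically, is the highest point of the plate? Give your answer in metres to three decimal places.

d_top ≈ 6.322 m

γ = ρg = 789 × 9.81 / 1000 = 7.74009 kN/m³.
A = π(0.85)² = 2.2698 m².
From F = γ·h_c·A, the centroid depth is h_c = 126/(7.74009 × 2.2698) = 7.17194 m.
The centroid is at the centre, 0.85 m below the top of the plate, so the highest point sits at h_top = 7.17194 − 0.85 = 6.32194 m below the surface.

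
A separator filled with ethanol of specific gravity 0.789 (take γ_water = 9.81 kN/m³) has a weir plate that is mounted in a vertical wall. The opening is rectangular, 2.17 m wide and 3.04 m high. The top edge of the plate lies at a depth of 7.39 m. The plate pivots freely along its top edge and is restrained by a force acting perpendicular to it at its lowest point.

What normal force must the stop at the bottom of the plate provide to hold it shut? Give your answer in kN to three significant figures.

γ = 0.789 × 9.81 = 7.74009 kN/m³.
The centroid lies 3.04/2 = 1.52 m below the top edge, so the centroid depth is h_c = 7.39 + 1.52 = 8.91 m.
A = 2.17 × 3.04 = 6.5968 m².
Resultant F = γ·h_c·A = 7.74009 × 8.91 × 6.5968 = 454.943 kN.
I_c = b·h³/12 = 2.17 × 3.04³/12 = 5.08042 m⁴.
Centre of pressure: y_p = y_c + I_c/(y_c·A) = 8.91 + 5.08042/(8.91 × 6.5968) = 8.91 + 0.0864348 = 8.99643 m along the plane.
The resultant acts 1.52 + 0.0864348 = 1.60643 m (along the plate) below the hinge at the top edge, so the moment about the hinge is M = F × 1.60643 = 454.943 × 1.60643 = 730.834 kN·m.
A normal force at the bottom, 3.04 m from the hinge, must supply this moment: P = 730.834/3.04 = 240.406 kN.

P ≈ 240 kN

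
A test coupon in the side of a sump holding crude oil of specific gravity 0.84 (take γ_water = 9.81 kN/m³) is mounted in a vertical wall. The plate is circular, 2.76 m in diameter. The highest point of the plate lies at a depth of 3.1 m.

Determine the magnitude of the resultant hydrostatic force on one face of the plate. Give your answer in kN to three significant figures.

γ = 0.84 × 9.81 = 8.2404 kN/m³.
The centroid is at the centre, 1.38 m below the top of the plate, so the centroid depth is h_c = 3.1 + 1.38 = 4.48 m.
A = π(1.38)² = 5.98285 m².
Resultant F = γ·h_c·A = 8.2404 × 4.48 × 5.98285 = 220.869 kN.

F ≈ 221 kN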